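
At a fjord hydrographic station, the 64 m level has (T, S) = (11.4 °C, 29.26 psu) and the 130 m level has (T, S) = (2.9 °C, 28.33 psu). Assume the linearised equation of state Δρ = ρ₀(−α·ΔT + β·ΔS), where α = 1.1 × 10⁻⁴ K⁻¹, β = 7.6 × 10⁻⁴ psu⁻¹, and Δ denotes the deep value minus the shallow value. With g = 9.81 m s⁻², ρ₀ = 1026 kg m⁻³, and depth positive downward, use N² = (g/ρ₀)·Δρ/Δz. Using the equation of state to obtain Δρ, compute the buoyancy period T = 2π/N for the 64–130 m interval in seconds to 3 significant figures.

1.08 × 10³ s

ΔT = -8.5 K, ΔS = -0.93 psu (deep − shallow).
Δρ/ρ₀ = −αΔT + βΔS = 9.35 × 10⁻⁴ − 7.068 × 10⁻⁴ = 2.282 × 10⁻⁴, so Δρ ≈ 0.2341 kg m⁻³.
N² = (g/ρ₀)·Δρ/Δz = g·(Δρ/ρ₀)/Δz = 9.81 × 2.282 × 10⁻⁴ / 66 = 3.3919 × 10⁻⁵ s⁻².
N = √(3.3919 × 10⁻⁵) = 5.8240 × 10⁻³ rad s⁻¹ → T = 2π/N = 1.0788 × 10³ s ≈ 1.08 × 10³ s.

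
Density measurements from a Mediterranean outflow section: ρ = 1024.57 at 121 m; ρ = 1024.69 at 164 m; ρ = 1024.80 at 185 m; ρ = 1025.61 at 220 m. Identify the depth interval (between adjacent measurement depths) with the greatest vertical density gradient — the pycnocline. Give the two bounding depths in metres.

185–220 m

Compute the density gradient over each adjacent pair:
  121–164 m: Δρ/Δz = 0.12/43 = 2.8 × 10⁻³ kg m⁻⁴
  164–185 m: Δρ/Δz = 0.11/21 = 5.2 × 10⁻³ kg m⁻⁴
  185–220 m: Δρ/Δz = 0.81/35 = 0.023 kg m⁻⁴
The largest gradient is in the 185–220 m interval — the pycnocline.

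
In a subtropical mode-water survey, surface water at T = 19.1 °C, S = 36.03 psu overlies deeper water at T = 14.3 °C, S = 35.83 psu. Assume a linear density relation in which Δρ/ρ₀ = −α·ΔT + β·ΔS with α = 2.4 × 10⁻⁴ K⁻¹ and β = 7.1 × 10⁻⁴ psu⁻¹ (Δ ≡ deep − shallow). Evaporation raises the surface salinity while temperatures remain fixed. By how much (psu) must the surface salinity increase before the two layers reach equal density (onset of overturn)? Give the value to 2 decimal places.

Neutral buoyancy requires −α(T_deep − T_surf) + β(S_deep − S_surf′) = 0.
S_surf′ = S_deep − (α/β)·ΔT = 35.83 − (2.4 × 10⁻⁴/7.1 × 10⁻⁴)·(-4.8) = 37.4525 psu.
Increase required: 37.4525 − 36.03 = 1.4225 psu.

1.42 psu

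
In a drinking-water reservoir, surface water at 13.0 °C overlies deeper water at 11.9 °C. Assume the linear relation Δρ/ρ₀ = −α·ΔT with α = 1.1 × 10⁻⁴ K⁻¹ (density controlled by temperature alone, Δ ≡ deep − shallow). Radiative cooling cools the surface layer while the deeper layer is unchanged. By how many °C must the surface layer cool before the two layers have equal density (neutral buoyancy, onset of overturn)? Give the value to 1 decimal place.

With temperature the only control, equal density requires T_surf′ = T_deep.
T_surf′ = 11.9 °C.
Cooling required: 13.0 − 11.9 = 1.1 °C.

1.1 °C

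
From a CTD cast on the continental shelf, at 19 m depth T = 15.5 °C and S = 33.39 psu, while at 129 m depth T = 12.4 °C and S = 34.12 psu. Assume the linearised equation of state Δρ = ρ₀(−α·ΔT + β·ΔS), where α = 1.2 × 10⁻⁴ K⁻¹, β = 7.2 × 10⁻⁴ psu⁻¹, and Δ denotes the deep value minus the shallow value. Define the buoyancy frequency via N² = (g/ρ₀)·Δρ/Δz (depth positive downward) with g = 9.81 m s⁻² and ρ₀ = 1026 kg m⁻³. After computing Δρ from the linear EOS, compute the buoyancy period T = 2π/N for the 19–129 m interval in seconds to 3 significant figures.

ΔT = -3.1 K, ΔS = +0.73 psu (deep − shallow).
Δρ/ρ₀ = −αΔT + βΔS = 3.72 × 10⁻⁴ + 5.256 × 10⁻⁴ = 8.976 × 10⁻⁴, so Δρ ≈ 0.9209 kg m⁻³.
N² = (g/ρ₀)·Δρ/Δz = g·(Δρ/ρ₀)/Δz = 9.81 × 8.976 × 10⁻⁴ / 110 = 8.0050 × 10⁻⁵ s⁻².
N = √(8.0050 × 10⁻⁵) = 8.9471 × 10⁻³ rad s⁻¹ → T = 2π/N = 702.26 s ≈ 702 s.

702 s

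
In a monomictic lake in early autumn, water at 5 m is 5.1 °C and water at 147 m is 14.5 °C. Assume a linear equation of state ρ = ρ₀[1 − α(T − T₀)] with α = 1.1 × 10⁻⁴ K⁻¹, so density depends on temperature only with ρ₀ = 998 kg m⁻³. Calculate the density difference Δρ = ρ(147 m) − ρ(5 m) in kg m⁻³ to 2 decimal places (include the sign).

ΔT = +9.4 K, Δρ/ρ₀ = −αΔT = -1.034 × 10⁻³.
Δρ = 998 × (-1.034 × 10⁻³) = -1.03 kg m⁻³.
Negative Δρ: lighter below, statically unstable.

-1.03 kg m⁻³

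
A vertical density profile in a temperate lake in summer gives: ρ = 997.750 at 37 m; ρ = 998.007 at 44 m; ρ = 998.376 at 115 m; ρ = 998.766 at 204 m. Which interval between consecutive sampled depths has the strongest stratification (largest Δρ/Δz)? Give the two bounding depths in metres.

Compute the density gradient over each adjacent pair:
  37–44 m: Δρ/Δz = 0.257/7 = 0.037 kg m⁻⁴
  44–115 m: Δρ/Δz = 0.369/71 = 5.2 × 10⁻³ kg m⁻⁴
  115–204 m: Δρ/Δz = 0.390/89 = 4.4 × 10⁻³ kg m⁻⁴
The largest gradient is in the 37–44 m interval — the pycnocline.

37–44 m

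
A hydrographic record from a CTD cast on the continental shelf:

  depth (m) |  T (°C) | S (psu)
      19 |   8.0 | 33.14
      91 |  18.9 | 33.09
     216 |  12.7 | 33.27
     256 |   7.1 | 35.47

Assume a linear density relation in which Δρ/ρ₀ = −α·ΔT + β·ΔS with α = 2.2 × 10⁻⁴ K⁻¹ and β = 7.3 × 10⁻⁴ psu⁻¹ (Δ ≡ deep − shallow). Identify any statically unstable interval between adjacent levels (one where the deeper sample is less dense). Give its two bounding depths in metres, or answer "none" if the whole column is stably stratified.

Evaluate Δρ/ρ₀ = −αΔT + βΔS across each adjacent pair:
  19–91 m: −αΔT+βΔS = −(2.2 × 10⁻⁴)(+10.9)+(7.3 × 10⁻⁴)(-0.05) = -2.4 × 10⁻³ → UNSTABLE
  91–216 m: −αΔT+βΔS = −(2.2 × 10⁻⁴)(-6.2)+(7.3 × 10⁻⁴)(+0.18) = 1.5 × 10⁻³ → stable
  216–256 m: −αΔT+βΔS = −(2.2 × 10⁻⁴)(-5.6)+(7.3 × 10⁻⁴)(+2.20) = 2.8 × 10⁻³ → stable
The 19–91 m interval has Δρ < 0: lighter water underlies denser water.

19–91 m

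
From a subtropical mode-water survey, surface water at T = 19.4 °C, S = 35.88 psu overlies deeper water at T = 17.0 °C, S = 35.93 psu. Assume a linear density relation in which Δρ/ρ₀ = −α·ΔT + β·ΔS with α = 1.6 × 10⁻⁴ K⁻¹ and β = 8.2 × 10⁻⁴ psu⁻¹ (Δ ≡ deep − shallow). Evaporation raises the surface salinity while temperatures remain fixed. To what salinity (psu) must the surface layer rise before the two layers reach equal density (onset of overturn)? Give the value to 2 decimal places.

Neutral buoyancy requires −α(T_deep − T_surf) + β(S_deep − S_surf′) = 0.
S_surf′ = S_deep − (α/β)·ΔT = 35.93 − (1.6 × 10⁻⁴/8.2 × 10⁻⁴)·(-2.4) = 36.3983 psu.
Increase required: 36.3983 − 35.88 = 0.5183 psu.

36.40 psu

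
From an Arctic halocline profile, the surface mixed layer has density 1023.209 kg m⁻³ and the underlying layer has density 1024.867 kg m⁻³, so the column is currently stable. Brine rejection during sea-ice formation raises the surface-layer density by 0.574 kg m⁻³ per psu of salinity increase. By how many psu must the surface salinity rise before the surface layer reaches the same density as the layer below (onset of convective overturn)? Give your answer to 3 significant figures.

2.89 psu

Density deficit of the surface layer: 1024.867 − 1023.209 = 1.658 kg m⁻³.
Required change = 1.658 / 0.574 = 2.89 psu.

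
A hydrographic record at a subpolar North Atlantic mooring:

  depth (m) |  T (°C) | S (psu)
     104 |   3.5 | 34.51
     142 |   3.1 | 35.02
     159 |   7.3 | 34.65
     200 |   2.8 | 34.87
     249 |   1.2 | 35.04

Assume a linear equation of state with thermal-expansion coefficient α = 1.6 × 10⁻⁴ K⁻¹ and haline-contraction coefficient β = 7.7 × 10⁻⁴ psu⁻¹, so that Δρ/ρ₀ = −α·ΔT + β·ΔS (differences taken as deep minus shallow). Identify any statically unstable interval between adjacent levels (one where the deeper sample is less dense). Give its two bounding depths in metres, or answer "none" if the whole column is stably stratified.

Evaluate Δρ/ρ₀ = −αΔT + βΔS across each adjacent pair:
  104–142 m: −αΔT+βΔS = −(1.6 × 10⁻⁴)(-0.4)+(7.7 × 10⁻⁴)(+0.51) = 4.6 × 10⁻⁴ → stable
  142–159 m: −αΔT+βΔS = −(1.6 × 10⁻⁴)(+4.2)+(7.7 × 10⁻⁴)(-0.37) = -9.6 × 10⁻⁴ → UNSTABLE
  159–200 m: −αΔT+βΔS = −(1.6 × 10⁻⁴)(-4.5)+(7.7 × 10⁻⁴)(+0.22) = 8.9 × 10⁻⁴ → stable
  200–249 m: −αΔT+βΔS = −(1.6 × 10⁻⁴)(-1.6)+(7.7 × 10⁻⁴)(+0.17) = 3.9 × 10⁻⁴ → stable
The 142–159 m interval has Δρ < 0: lighter water underlies denser water.

142–159 m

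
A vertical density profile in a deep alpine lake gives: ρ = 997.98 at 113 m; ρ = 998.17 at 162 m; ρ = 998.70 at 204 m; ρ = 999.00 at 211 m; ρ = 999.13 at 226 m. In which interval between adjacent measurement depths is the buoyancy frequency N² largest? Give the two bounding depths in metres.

204–211 m

Compute the density gradient over each adjacent pair:
  113–162 m: Δρ/Δz = 0.19/49 = 3.9 × 10⁻³ kg m⁻⁴
  162–204 m: Δρ/Δz = 0.53/42 = 0.013 kg m⁻⁴
  204–211 m: Δρ/Δz = 0.30/7 = 0.043 kg m⁻⁴
  211–226 m: Δρ/Δz = 0.13/15 = 8.7 × 10⁻³ kg m⁻⁴
The largest gradient is in the 204–211 m interval — the pycnocline.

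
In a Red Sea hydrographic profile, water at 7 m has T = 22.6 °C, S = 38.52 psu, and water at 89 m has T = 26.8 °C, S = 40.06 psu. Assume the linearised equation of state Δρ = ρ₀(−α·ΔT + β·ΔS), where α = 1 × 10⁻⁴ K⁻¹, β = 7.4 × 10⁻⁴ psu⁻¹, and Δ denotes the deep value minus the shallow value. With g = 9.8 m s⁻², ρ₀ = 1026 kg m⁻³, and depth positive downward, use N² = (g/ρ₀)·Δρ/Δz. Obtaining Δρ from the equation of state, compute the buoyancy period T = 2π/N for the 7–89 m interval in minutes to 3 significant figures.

ΔT = +4.2 K, ΔS = +1.54 psu (deep − shallow).
Δρ/ρ₀ = −αΔT + βΔS = -4.20 × 10⁻⁴ + 1.1396 × 10⁻³ = 7.196 × 10⁻⁴, so Δρ ≈ 0.7383 kg m⁻³.
N² = (g/ρ₀)·Δρ/Δz = g·(Δρ/ρ₀)/Δz = 9.8 × 7.196 × 10⁻⁴ / 82 = 8.6001 × 10⁻⁵ s⁻².
N = √(8.6001 × 10⁻⁵) = 9.2737 × 10⁻³ rad s⁻¹ → T = 2π/N = 677.53 s = 11.292 min ≈ 11.3 min.

11.3 min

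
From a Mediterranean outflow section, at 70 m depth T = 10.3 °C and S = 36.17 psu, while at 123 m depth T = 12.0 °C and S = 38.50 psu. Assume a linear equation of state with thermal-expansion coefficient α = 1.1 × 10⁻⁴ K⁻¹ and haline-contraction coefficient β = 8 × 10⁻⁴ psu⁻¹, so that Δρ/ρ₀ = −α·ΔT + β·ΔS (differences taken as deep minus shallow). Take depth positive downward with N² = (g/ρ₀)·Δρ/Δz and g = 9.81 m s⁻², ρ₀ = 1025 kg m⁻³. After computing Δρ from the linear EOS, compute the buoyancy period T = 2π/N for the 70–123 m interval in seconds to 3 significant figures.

357 s

ΔT = +1.7 K, ΔS = +2.33 psu (deep − shallow).
Δρ/ρ₀ = −αΔT + βΔS = -1.87 × 10⁻⁴ + 1.864 × 10⁻³ = 1.677 × 10⁻³, so Δρ ≈ 1.719 kg m⁻³.
N² = (g/ρ₀)·Δρ/Δz = g·(Δρ/ρ₀)/Δz = 9.81 × 1.677 × 10⁻³ / 53 = 3.1040 × 10⁻⁴ s⁻².
N = √(3.1040 × 10⁻⁴) = 0.017618 rad s⁻¹ → T = 2π/N = 356.63 s ≈ 357 s.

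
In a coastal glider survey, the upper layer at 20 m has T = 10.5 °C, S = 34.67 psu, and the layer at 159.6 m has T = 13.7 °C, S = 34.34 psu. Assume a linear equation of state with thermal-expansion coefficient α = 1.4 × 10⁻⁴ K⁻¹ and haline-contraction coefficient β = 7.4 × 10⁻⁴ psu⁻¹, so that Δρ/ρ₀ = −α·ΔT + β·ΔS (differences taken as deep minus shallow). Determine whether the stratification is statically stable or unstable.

ΔT = 13.7 − 10.5 = +3.2 K and ΔS = 34.34 − 34.67 = -0.33 psu (deep − shallow).
−αΔT = -4.48 × 10⁻⁴; βΔS = -2.442 × 10⁻⁴; sum Δρ/ρ₀ = -6.922 × 10⁻⁴.
Δρ/ρ₀ < 0, so Δρ < 0: deeper water is lighter → statically unstable; the column would overturn.

unstable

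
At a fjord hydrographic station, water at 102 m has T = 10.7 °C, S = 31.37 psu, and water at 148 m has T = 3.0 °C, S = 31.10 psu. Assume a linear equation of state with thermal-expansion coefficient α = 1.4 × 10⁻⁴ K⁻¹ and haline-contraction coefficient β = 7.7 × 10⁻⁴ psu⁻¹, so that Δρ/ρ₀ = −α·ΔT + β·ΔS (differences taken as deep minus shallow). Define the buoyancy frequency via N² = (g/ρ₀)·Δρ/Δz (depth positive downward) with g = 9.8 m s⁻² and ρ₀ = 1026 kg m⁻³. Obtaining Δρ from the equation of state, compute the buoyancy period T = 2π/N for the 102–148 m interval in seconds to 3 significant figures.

ΔT = -7.7 K, ΔS = -0.27 psu (deep − shallow).
Δρ/ρ₀ = −αΔT + βΔS = 1.078 × 10⁻³ − 2.079 × 10⁻⁴ = 8.701 × 10⁻⁴, so Δρ ≈ 0.8927 kg m⁻³.
N² = (g/ρ₀)·Δρ/Δz = g·(Δρ/ρ₀)/Δz = 9.8 × 8.701 × 10⁻⁴ / 46 = 1.8537 × 10⁻⁴ s⁻².
N = √(1.8537 × 10⁻⁴) = 0.013615 rad s⁻¹ → T = 2π/N = 461.49 s ≈ 461 s.

461 s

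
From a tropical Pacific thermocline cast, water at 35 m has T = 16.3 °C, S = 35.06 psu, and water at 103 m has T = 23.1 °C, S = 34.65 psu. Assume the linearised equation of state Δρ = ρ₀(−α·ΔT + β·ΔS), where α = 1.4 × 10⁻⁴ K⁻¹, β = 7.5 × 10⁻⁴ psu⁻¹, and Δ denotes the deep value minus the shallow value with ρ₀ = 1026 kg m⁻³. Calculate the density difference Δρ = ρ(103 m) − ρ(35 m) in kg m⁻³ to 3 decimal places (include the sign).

ΔT = +6.8 K, ΔS = -0.41 psu (deep − shallow).
Δρ/ρ₀ = −(1.4 × 10⁻⁴)(+6.8) + (7.5 × 10⁻⁴)(-0.41) = -1.2595 × 10⁻³.
Δρ = 1026 × (-1.2595 × 10⁻³) = -1.292 kg m⁻³.
Negative Δρ: lighter below, statically unstable.

-1.292 kg m⁻³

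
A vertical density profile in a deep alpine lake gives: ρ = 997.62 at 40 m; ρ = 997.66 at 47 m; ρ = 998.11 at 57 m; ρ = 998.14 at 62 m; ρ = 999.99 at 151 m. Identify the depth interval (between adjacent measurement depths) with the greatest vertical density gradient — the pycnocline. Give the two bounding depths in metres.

Compute the density gradient over each adjacent pair:
  40–47 m: Δρ/Δz = 0.04/7 = 5.7 × 10⁻³ kg m⁻⁴
  47–57 m: Δρ/Δz = 0.45/10 = 0.045 kg m⁻⁴
  57–62 m: Δρ/Δz = 0.03/5 = 6.0 × 10⁻³ kg m⁻⁴
  62–151 m: Δρ/Δz = 1.85/89 = 0.021 kg m⁻⁴
The largest gradient is in the 47–57 m interval — the pycnocline.

47–57 m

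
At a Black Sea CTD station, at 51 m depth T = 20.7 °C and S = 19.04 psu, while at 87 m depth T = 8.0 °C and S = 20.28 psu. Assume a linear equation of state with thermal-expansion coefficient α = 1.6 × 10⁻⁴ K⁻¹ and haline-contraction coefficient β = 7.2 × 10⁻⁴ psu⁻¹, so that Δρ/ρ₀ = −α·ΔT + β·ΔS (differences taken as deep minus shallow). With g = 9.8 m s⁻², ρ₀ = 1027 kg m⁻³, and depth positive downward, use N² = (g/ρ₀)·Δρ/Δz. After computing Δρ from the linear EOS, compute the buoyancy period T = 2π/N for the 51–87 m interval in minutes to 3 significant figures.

ΔT = -12.7 K, ΔS = +1.24 psu (deep − shallow).
Δρ/ρ₀ = −αΔT + βΔS = 2.032 × 10⁻³ + 8.928 × 10⁻⁴ = 2.9248 × 10⁻³, so Δρ ≈ 3.004 kg m⁻³.
N² = (g/ρ₀)·Δρ/Δz = g·(Δρ/ρ₀)/Δz = 9.8 × 2.9248 × 10⁻³ / 36 = 7.9620 × 10⁻⁴ s⁻².
N = √(7.9620 × 10⁻⁴) = 0.028217 rad s⁻¹ → T = 2π/N = 222.67 s = 3.7112 min ≈ 3.71 min.

3.71 min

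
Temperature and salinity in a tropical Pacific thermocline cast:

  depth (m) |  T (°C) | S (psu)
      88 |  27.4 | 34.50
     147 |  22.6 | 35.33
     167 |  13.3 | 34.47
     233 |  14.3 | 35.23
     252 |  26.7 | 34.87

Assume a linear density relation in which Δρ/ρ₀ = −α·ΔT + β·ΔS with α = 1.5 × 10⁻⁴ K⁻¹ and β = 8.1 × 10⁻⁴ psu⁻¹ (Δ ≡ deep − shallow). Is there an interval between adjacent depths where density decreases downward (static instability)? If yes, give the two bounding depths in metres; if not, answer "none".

Evaluate Δρ/ρ₀ = −αΔT + βΔS across each adjacent pair:
  88–147 m: −αΔT+βΔS = −(1.5 × 10⁻⁴)(-4.8)+(8.1 × 10⁻⁴)(+0.83) = 1.4 × 10⁻³ → stable
  147–167 m: −αΔT+βΔS = −(1.5 × 10⁻⁴)(-9.3)+(8.1 × 10⁻⁴)(-0.86) = 7.0 × 10⁻⁴ → stable
  167–233 m: −αΔT+βΔS = −(1.5 × 10⁻⁴)(+1.0)+(8.1 × 10⁻⁴)(+0.76) = 4.7 × 10⁻⁴ → stable
  233–252 m: −αΔT+βΔS = −(1.5 × 10⁻⁴)(+12.4)+(8.1 × 10⁻⁴)(-0.36) = -2.2 × 10⁻³ → UNSTABLE
The 233–252 m interval has Δρ < 0: lighter water underlies denser water.

233–252 m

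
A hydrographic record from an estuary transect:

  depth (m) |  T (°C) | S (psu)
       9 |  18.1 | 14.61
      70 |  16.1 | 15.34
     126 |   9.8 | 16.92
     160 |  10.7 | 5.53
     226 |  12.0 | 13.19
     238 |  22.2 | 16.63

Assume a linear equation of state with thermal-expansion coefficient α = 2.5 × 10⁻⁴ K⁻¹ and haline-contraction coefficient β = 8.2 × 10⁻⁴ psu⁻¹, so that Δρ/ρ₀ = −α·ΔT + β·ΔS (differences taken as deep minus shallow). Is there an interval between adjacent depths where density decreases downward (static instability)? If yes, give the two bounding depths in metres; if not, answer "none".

126–160 m

Evaluate Δρ/ρ₀ = −αΔT + βΔS across each adjacent pair:
  9–70 m: −αΔT+βΔS = −(2.5 × 10⁻⁴)(-2.0)+(8.2 × 10⁻⁴)(+0.73) = 1.1 × 10⁻³ → stable
  70–126 m: −αΔT+βΔS = −(2.5 × 10⁻⁴)(-6.3)+(8.2 × 10⁻⁴)(+1.58) = 2.9 × 10⁻³ → stable
  126–160 m: −αΔT+βΔS = −(2.5 × 10⁻⁴)(+0.9)+(8.2 × 10⁻⁴)(-11.39) = -9.6 × 10⁻³ → UNSTABLE
  160–226 m: −αΔT+βΔS = −(2.5 × 10⁻⁴)(+1.3)+(8.2 × 10⁻⁴)(+7.66) = 6.0 × 10⁻³ → stable
  226–238 m: −αΔT+βΔS = −(2.5 × 10⁻⁴)(+10.2)+(8.2 × 10⁻⁴)(+3.44) = 2.7 × 10⁻⁴ → stable
The 126–160 m interval has Δρ < 0: lighter water underlies denser water.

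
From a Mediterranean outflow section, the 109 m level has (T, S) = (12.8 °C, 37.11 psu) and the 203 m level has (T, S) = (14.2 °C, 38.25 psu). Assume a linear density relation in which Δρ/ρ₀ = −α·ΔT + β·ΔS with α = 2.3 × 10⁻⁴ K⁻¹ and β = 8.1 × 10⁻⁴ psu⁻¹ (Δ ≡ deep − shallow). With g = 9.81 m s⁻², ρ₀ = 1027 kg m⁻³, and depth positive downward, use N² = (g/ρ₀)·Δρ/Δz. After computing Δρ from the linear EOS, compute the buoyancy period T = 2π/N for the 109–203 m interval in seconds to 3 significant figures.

793 s

ΔT = +1.4 K, ΔS = +1.14 psu (deep − shallow).
Δρ/ρ₀ = −αΔT + βΔS = -3.22 × 10⁻⁴ + 9.234 × 10⁻⁴ = 6.014 × 10⁻⁴, so Δρ ≈ 0.6176 kg m⁻³.
N² = (g/ρ₀)·Δρ/Δz = g·(Δρ/ρ₀)/Δz = 9.81 × 6.014 × 10⁻⁴ / 94 = 6.2763 × 10⁻⁵ s⁻².
N = √(6.2763 × 10⁻⁵) = 7.9223 × 10⁻³ rad s⁻¹ → T = 2π/N = 793.10 s ≈ 793 s.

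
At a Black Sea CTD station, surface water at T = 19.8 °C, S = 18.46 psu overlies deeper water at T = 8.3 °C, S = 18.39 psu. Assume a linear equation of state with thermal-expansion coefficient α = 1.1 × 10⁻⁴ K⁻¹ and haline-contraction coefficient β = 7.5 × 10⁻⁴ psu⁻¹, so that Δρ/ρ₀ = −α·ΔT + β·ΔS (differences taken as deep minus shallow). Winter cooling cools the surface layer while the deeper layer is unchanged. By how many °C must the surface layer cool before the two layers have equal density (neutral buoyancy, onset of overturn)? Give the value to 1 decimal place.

11.0 °C

Neutral buoyancy requires Δρ = 0, i.e. −α(T_deep − T_surf′) + β(S_deep − S_surf) = 0.
T_surf′ = T_deep − (β/α)·ΔS = 8.3 − (7.5 × 10⁻⁴/1.1 × 10⁻⁴)·(-0.07) = 8.777 °C.
Cooling required: 19.8 − (8.777) = 11.023 °C.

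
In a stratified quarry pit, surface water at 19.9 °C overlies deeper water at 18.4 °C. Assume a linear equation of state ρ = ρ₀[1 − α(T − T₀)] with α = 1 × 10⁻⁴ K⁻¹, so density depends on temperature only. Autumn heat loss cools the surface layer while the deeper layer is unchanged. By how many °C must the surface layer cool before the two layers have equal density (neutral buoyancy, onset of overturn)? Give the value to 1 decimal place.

1.5 °C

With temperature the only control, equal density requires T_surf′ = T_deep.
T_surf′ = 18.4 °C.
Cooling required: 19.9 − 18.4 = 1.5 °C.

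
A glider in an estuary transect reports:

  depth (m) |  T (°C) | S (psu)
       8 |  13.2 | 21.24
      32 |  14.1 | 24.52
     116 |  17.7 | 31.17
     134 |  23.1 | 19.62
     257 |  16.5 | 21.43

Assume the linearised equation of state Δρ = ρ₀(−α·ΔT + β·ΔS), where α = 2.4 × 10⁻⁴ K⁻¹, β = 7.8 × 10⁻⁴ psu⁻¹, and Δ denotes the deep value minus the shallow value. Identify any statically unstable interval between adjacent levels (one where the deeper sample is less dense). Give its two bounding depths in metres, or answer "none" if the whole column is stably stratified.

Evaluate Δρ/ρ₀ = −αΔT + βΔS across each adjacent pair:
  8–32 m: −αΔT+βΔS = −(2.4 × 10⁻⁴)(+0.9)+(7.8 × 10⁻⁴)(+3.28) = 2.3 × 10⁻³ → stable
  32–116 m: −αΔT+βΔS = −(2.4 × 10⁻⁴)(+3.6)+(7.8 × 10⁻⁴)(+6.65) = 4.3 × 10⁻³ → stable
  116–134 m: −αΔT+βΔS = −(2.4 × 10⁻⁴)(+5.4)+(7.8 × 10⁻⁴)(-11.55) = -0.010 → UNSTABLE
  134–257 m: −αΔT+βΔS = −(2.4 × 10⁻⁴)(-6.6)+(7.8 × 10⁻⁴)(+1.81) = 3.0 × 10⁻³ → stable
The 116–134 m interval has Δρ < 0: lighter water underlies denser water.

116–134 m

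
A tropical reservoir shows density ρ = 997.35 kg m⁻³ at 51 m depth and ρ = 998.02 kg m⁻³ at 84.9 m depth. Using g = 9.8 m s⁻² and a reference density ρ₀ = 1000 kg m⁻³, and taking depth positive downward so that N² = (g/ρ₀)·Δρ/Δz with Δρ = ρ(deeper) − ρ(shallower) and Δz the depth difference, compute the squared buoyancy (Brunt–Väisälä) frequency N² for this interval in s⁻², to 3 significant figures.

Δρ = 998.02 − 997.35 = 0.67 kg m⁻³ over Δz = 84.9 − 51 = 33.9 m.
N² = (9.8/1000) × (0.67/33.9) = 1.9369 × 10⁻⁴ s⁻² ≈ 1.94 × 10⁻⁴ s⁻².

1.94 × 10⁻⁴ s⁻²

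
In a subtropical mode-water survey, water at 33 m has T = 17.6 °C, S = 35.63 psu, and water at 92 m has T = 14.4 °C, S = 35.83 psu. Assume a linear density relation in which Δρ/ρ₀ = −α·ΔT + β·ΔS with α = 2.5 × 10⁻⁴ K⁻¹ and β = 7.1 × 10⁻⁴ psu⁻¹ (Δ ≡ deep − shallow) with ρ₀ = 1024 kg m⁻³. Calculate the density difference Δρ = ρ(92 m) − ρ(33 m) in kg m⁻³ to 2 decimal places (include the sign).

+0.96 kg m⁻³

ΔT = -3.2 K, ΔS = +0.20 psu (deep − shallow).
Δρ/ρ₀ = −(2.5 × 10⁻⁴)(-3.2) + (7.1 × 10⁻⁴)(+0.20) = 9.42 × 10⁻⁴.
Δρ = 1024 × (9.42 × 10⁻⁴) = +0.96 kg m⁻³.
Positive Δρ: denser below, stable.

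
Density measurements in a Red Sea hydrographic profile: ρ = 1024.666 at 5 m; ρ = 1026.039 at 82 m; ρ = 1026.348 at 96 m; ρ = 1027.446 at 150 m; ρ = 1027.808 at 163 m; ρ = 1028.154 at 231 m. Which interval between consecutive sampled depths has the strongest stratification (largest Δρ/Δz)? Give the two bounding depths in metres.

150–163 m

Compute the density gradient over each adjacent pair:
  5–82 m: Δρ/Δz = 1.373/77 = 0.018 kg m⁻⁴
  82–96 m: Δρ/Δz = 0.309/14 = 0.022 kg m⁻⁴
  96–150 m: Δρ/Δz = 1.098/54 = 0.020 kg m⁻⁴
  150–163 m: Δρ/Δz = 0.362/13 = 0.028 kg m⁻⁴
  163–231 m: Δρ/Δz = 0.346/68 = 5.1 × 10⁻³ kg m⁻⁴
The largest gradient is in the 150–163 m interval — the pycnocline.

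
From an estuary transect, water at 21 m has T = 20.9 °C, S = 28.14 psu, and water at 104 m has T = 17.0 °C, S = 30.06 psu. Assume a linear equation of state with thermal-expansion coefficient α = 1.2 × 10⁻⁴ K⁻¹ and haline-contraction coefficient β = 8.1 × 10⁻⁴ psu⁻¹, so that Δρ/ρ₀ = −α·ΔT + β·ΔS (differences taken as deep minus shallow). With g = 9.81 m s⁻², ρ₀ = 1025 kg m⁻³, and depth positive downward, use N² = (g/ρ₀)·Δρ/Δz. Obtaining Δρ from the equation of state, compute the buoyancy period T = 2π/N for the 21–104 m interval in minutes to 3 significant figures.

ΔT = -3.9 K, ΔS = +1.92 psu (deep − shallow).
Δρ/ρ₀ = −αΔT + βΔS = 4.68 × 10⁻⁴ + 1.5552 × 10⁻³ = 2.0232 × 10⁻³, so Δρ ≈ 2.074 kg m⁻³.
N² = (g/ρ₀)·Δρ/Δz = g·(Δρ/ρ₀)/Δz = 9.81 × 2.0232 × 10⁻³ / 83 = 2.3913 × 10⁻⁴ s⁻².
N = √(2.3913 × 10⁻⁴) = 0.015464 rad s⁻¹ → T = 2π/N = 406.31 s = 6.7718 min ≈ 6.77 min.

6.77 min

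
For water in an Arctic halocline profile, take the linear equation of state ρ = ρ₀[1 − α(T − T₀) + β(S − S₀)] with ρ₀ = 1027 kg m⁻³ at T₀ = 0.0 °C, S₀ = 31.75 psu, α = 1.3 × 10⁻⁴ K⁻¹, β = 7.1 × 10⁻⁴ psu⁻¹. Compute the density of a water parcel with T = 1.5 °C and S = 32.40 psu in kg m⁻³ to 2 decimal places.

T − T₀ = +1.5 K, S − S₀ = +0.65 psu.
Bracket = 1 − α·(+1.5) + β·(+0.65) = 1 + (2.665 × 10⁻⁴) = 1.0002665.
ρ = 1027 × 1.0002665 = 1027.27 kg m⁻³.

1027.27 kg m⁻³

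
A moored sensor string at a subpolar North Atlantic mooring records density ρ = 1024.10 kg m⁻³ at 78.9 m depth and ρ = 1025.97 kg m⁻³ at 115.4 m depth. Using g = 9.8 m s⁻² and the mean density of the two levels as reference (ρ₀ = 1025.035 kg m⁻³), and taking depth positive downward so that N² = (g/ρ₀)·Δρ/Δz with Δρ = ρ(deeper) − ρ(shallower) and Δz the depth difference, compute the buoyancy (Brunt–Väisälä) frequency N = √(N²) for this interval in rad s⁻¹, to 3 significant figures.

0.0221 rad s⁻¹

Δρ = 1025.97 − 1024.10 = 1.87 kg m⁻³ over Δz = 115.4 − 78.9 = 36.5 m.
N² = (9.8/1025.035) × (1.87/36.5) = 4.8982 × 10⁻⁴ s⁻².
N = √(4.8982 × 10⁻⁴) = 0.022132 rad s⁻¹ ≈ 0.0221 rad s⁻¹.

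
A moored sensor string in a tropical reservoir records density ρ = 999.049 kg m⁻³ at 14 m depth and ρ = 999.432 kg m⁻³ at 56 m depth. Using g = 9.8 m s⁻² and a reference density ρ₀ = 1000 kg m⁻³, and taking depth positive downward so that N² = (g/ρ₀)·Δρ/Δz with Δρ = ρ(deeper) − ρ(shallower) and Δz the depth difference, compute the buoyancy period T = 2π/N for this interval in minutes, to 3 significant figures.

Δρ = 999.432 − 999.049 = 0.383 kg m⁻³ over Δz = 56 − 14 = 42 m.
N² = (9.8/1000) × (0.383/42) = 8.9367 × 10⁻⁵ s⁻².
N = √(8.9367 × 10⁻⁵) = 9.4534 × 10⁻³ rad s⁻¹, so T = 2π/N = 664.65 s = 11.077 min ≈ 11.1 min.

11.1 min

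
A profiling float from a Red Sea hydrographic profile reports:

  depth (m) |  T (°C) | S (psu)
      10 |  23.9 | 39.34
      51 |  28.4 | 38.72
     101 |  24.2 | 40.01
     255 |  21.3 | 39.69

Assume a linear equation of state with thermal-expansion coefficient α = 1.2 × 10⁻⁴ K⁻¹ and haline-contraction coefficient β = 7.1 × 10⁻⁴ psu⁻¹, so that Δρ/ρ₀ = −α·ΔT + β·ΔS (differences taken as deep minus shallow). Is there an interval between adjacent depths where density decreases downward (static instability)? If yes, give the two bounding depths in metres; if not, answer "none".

10–51 m

Evaluate Δρ/ρ₀ = −αΔT + βΔS across each adjacent pair:
  10–51 m: −αΔT+βΔS = −(1.2 × 10⁻⁴)(+4.5)+(7.1 × 10⁻⁴)(-0.62) = -9.8 × 10⁻⁴ → UNSTABLE
  51–101 m: −αΔT+βΔS = −(1.2 × 10⁻⁴)(-4.2)+(7.1 × 10⁻⁴)(+1.29) = 1.4 × 10⁻³ → stable
  101–255 m: −αΔT+βΔS = −(1.2 × 10⁻⁴)(-2.9)+(7.1 × 10⁻⁴)(-0.32) = 1.2 × 10⁻⁴ → stable
The 10–51 m interval has Δρ < 0: lighter water underlies denser water.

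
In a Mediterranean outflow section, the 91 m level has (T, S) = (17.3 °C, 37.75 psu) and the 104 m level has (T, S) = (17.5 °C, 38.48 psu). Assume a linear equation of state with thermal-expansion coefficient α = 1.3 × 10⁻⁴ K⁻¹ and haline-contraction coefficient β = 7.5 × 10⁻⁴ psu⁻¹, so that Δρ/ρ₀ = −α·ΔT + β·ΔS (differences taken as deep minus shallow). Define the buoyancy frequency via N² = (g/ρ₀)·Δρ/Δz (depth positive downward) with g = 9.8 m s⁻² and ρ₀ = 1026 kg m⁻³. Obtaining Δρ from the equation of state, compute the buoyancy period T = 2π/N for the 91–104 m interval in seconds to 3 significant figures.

ΔT = +0.2 K, ΔS = +0.73 psu (deep − shallow).
Δρ/ρ₀ = −αΔT + βΔS = -2.60 × 10⁻⁵ + 5.475 × 10⁻⁴ = 5.215 × 10⁻⁴, so Δρ ≈ 0.5351 kg m⁻³.
N² = (g/ρ₀)·Δρ/Δz = g·(Δρ/ρ₀)/Δz = 9.8 × 5.215 × 10⁻⁴ / 13 = 3.9313 × 10⁻⁴ s⁻².
N = √(3.9313 × 10⁻⁴) = 0.019828 rad s⁻¹ → T = 2π/N = 316.88 s ≈ 317 s.

317 s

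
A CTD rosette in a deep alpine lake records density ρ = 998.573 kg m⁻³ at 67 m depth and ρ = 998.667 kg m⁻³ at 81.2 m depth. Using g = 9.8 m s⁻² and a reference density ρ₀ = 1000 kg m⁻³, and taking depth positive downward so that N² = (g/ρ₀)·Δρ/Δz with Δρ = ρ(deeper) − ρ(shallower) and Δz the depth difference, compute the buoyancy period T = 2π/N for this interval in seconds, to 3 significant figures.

Δρ = 998.667 − 998.573 = 0.094 kg m⁻³ over Δz = 81.2 − 67 = 14.2 m.
N² = (9.8/1000) × (0.094/14.2) = 6.4873 × 10⁻⁵ s⁻².
N = √(6.4873 × 10⁻⁵) = 8.0544 × 10⁻³ rad s⁻¹, so T = 2π/N = 780.09 s ≈ 780 s.

780 s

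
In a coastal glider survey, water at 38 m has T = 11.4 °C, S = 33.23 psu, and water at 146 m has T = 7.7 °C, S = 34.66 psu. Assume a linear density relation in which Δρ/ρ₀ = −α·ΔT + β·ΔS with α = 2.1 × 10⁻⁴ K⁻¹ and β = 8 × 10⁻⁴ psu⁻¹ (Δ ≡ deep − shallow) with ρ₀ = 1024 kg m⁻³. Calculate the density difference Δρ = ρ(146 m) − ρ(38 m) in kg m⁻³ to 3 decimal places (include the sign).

+1.967 kg m⁻³

ΔT = -3.7 K, ΔS = +1.43 psu (deep − shallow).
Δρ/ρ₀ = −(2.1 × 10⁻⁴)(-3.7) + (8 × 10⁻⁴)(+1.43) = 1.921 × 10⁻³.
Δρ = 1024 × (1.921 × 10⁻³) = +1.967 kg m⁻³.
Positive Δρ: denser below, stable.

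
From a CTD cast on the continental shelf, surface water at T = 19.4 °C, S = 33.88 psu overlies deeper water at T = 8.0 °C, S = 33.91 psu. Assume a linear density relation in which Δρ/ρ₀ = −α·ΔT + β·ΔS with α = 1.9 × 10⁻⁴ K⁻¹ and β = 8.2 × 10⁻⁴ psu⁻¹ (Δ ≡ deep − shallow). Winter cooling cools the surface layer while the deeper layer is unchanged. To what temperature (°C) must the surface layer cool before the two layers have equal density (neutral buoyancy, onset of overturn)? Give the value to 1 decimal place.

Neutral buoyancy requires Δρ = 0, i.e. −α(T_deep − T_surf′) + β(S_deep − S_surf) = 0.
T_surf′ = T_deep − (β/α)·ΔS = 8.0 − (8.2 × 10⁻⁴/1.9 × 10⁻⁴)·(+0.03) = 7.871 °C.
Cooling required: 19.4 − (7.871) = 11.529 °C.

7.9 °C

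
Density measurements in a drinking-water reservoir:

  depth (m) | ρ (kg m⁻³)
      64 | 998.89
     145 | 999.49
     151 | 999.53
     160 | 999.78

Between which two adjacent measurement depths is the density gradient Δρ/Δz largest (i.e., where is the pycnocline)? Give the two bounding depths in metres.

Compute the density gradient over each adjacent pair:
  64–145 m: Δρ/Δz = 0.60/81 = 7.4 × 10⁻³ kg m⁻⁴
  145–151 m: Δρ/Δz = 0.04/6 = 6.7 × 10⁻³ kg m⁻⁴
  151–160 m: Δρ/Δz = 0.25/9 = 0.028 kg m⁻⁴
The largest gradient is in the 151–160 m interval — the pycnocline.

151–160 m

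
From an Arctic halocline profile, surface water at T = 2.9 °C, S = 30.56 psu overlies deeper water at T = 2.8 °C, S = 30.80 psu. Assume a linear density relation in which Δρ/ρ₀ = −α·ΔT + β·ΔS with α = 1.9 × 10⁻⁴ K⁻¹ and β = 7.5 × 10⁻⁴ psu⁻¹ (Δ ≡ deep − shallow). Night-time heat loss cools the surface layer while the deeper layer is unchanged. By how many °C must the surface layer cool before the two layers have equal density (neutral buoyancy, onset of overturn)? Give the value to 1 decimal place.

1.0 °C

Neutral buoyancy requires Δρ = 0, i.e. −α(T_deep − T_surf′) + β(S_deep − S_surf) = 0.
T_surf′ = T_deep − (β/α)·ΔS = 2.8 − (7.5 × 10⁻⁴/1.9 × 10⁻⁴)·(+0.24) = 1.853 °C.
Cooling required: 2.9 − (1.853) = 1.047 °C.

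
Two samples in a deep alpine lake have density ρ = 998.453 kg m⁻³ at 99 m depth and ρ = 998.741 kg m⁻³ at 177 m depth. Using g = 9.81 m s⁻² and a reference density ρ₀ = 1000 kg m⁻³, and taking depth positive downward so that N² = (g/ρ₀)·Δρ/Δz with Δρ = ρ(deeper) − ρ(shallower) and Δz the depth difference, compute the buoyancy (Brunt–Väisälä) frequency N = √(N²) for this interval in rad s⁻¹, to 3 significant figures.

Δρ = 998.741 − 998.453 = 0.288 kg m⁻³ over Δz = 177 − 99 = 78 m.
N² = (9.81/1000) × (0.288/78) = 3.6222 × 10⁻⁵ s⁻².
N = √(3.6222 × 10⁻⁵) = 6.0185 × 10⁻³ rad s⁻¹ ≈ 6.02 × 10⁻³ rad s⁻¹.

6.02 × 10⁻³ rad s⁻¹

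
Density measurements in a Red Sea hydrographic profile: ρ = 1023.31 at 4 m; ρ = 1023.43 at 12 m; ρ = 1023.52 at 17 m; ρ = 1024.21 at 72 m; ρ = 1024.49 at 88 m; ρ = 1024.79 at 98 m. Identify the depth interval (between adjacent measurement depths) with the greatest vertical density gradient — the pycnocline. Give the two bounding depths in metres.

88–98 m

Compute the density gradient over each adjacent pair:
  4–12 m: Δρ/Δz = 0.12/8 = 0.015 kg m⁻⁴
  12–17 m: Δρ/Δz = 0.09/5 = 0.018 kg m⁻⁴
  17–72 m: Δρ/Δz = 0.69/55 = 0.013 kg m⁻⁴
  72–88 m: Δρ/Δz = 0.28/16 = 0.018 kg m⁻⁴
  88–98 m: Δρ/Δz = 0.30/10 = 0.030 kg m⁻⁴
The largest gradient is in the 88–98 m interval — the pycnocline.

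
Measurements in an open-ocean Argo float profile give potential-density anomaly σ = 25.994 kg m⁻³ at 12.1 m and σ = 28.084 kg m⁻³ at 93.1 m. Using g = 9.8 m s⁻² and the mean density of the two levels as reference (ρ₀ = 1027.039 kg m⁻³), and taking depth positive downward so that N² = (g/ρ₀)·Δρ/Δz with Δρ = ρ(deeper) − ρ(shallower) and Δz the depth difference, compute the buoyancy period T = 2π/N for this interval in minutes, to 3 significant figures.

6.67 min

Δρ = 1028.084 − 1025.994 = 2.090 kg m⁻³ over Δz = 93.1 − 12.1 = 81 m.
N² = (9.8/1027.039) × (2.090/81) = 2.4621 × 10⁻⁴ s⁻².
N = √(2.4621 × 10⁻⁴) = 0.015691 rad s⁻¹, so T = 2π/N = 400.43 s = 6.6738 min ≈ 6.67 min.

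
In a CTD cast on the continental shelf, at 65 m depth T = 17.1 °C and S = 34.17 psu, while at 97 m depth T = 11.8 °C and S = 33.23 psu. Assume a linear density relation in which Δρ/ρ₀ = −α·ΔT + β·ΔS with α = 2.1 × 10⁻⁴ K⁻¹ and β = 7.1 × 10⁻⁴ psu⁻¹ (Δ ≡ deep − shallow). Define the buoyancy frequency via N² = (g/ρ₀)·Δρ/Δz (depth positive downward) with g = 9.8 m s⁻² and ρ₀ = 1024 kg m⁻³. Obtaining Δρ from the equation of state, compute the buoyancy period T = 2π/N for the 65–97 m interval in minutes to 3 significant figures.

ΔT = -5.3 K, ΔS = -0.94 psu (deep − shallow).
Δρ/ρ₀ = −αΔT + βΔS = 1.113 × 10⁻³ − 6.674 × 10⁻⁴ = 4.456 × 10⁻⁴, so Δρ ≈ 0.4563 kg m⁻³.
N² = (g/ρ₀)·Δρ/Δz = g·(Δρ/ρ₀)/Δz = 9.8 × 4.456 × 10⁻⁴ / 32 = 1.3647 × 10⁻⁴ s⁻².
N = √(1.3647 × 10⁻⁴) = 0.011682 rad s⁻¹ → T = 2π/N = 537.85 s = 8.9642 min ≈ 8.96 min.

8.96 min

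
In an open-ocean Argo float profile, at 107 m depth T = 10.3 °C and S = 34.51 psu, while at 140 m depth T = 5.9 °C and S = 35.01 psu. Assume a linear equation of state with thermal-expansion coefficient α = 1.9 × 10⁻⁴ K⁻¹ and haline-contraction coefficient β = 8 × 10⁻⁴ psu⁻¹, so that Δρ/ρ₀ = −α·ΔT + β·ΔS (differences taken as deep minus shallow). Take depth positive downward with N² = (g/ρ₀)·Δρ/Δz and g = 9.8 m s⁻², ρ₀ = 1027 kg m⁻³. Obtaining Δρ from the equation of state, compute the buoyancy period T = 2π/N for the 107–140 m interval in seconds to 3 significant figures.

ΔT = -4.4 K, ΔS = +0.50 psu (deep − shallow).
Δρ/ρ₀ = −αΔT + βΔS = 8.36 × 10⁻⁴ + 4.00 × 10⁻⁴ = 1.236 × 10⁻³, so Δρ ≈ 1.269 kg m⁻³.
N² = (g/ρ₀)·Δρ/Δz = g·(Δρ/ρ₀)/Δz = 9.8 × 1.236 × 10⁻³ / 33 = 3.6705 × 10⁻⁴ s⁻².
N = √(3.6705 × 10⁻⁴) = 0.019159 rad s⁻¹ → T = 2π/N = 327.95 s ≈ 328 s.

328 s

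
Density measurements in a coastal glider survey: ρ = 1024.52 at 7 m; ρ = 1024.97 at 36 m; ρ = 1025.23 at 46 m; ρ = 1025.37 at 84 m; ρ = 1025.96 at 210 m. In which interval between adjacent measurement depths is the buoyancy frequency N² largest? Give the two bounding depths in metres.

Compute the density gradient over each adjacent pair:
  7–36 m: Δρ/Δz = 0.45/29 = 0.016 kg m⁻⁴
  36–46 m: Δρ/Δz = 0.26/10 = 0.026 kg m⁻⁴
  46–84 m: Δρ/Δz = 0.14/38 = 3.7 × 10⁻³ kg m⁻⁴
  84–210 m: Δρ/Δz = 0.59/126 = 4.7 × 10⁻³ kg m⁻⁴
The largest gradient is in the 36–46 m interval — the pycnocline.

36–46 m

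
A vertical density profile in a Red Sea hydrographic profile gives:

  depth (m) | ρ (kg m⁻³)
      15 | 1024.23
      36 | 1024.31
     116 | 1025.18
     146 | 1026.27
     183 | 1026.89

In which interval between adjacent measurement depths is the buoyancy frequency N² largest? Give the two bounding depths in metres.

Compute the density gradient over each adjacent pair:
  15–36 m: Δρ/Δz = 0.08/21 = 3.8 × 10⁻³ kg m⁻⁴
  36–116 m: Δρ/Δz = 0.87/80 = 0.011 kg m⁻⁴
  116–146 m: Δρ/Δz = 1.09/30 = 0.036 kg m⁻⁴
  146–183 m: Δρ/Δz = 0.62/37 = 0.017 kg m⁻⁴
The largest gradient is in the 116–146 m interval — the pycnocline.

116–146 m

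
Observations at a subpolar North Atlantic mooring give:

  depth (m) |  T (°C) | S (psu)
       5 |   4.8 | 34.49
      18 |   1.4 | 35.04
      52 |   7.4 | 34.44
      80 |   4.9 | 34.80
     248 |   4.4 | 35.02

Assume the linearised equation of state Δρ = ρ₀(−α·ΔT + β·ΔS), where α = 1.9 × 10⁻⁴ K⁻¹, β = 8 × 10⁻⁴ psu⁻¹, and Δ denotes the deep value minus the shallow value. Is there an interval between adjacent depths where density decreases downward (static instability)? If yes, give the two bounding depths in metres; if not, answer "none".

Evaluate Δρ/ρ₀ = −αΔT + βΔS across each adjacent pair:
  5–18 m: −αΔT+βΔS = −(1.9 × 10⁻⁴)(-3.4)+(8 × 10⁻⁴)(+0.55) = 1.1 × 10⁻³ → stable
  18–52 m: −αΔT+βΔS = −(1.9 × 10⁻⁴)(+6.0)+(8 × 10⁻⁴)(-0.60) = -1.6 × 10⁻³ → UNSTABLE
  52–80 m: −αΔT+βΔS = −(1.9 × 10⁻⁴)(-2.5)+(8 × 10⁻⁴)(+0.36) = 7.6 × 10⁻⁴ → stable
  80–248 m: −αΔT+βΔS = −(1.9 × 10⁻⁴)(-0.5)+(8 × 10⁻⁴)(+0.22) = 2.7 × 10⁻⁴ → stable
The 18–52 m interval has Δρ < 0: lighter water underlies denser water.

18–52 m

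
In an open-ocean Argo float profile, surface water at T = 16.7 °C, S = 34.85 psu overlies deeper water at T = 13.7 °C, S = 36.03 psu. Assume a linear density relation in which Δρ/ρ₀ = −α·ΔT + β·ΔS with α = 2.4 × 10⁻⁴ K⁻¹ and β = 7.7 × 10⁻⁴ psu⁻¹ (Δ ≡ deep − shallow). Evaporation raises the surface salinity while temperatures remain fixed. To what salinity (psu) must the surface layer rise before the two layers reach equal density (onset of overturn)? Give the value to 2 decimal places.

36.97 psu

Neutral buoyancy requires −α(T_deep − T_surf) + β(S_deep − S_surf′) = 0.
S_surf′ = S_deep − (α/β)·ΔT = 36.03 − (2.4 × 10⁻⁴/7.7 × 10⁻⁴)·(-3.0) = 36.9651 psu.
Increase required: 36.9651 − 34.85 = 2.1151 psu.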